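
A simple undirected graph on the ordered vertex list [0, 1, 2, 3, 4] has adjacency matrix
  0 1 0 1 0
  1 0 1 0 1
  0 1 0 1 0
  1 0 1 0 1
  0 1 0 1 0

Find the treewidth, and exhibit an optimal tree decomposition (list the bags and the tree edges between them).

The largest bag has 3 vertices, giving width 2; this decomposition certifies tw(G) ≤ 2. Since 3–4–1–0–3 is a cycle in G, G is not acyclic. Forests are exactly the graphs of treewidth ≤ 1, so tw(G) ≥ 2. Therefore the treewidth is 2.

Treewidth 2.
One such decomposition:
Bags: B1 = {1, 3, 4}  B2 = {0, 1, 3}  B3 = {1, 2, 3}
Tree: B1–B2, B2–B3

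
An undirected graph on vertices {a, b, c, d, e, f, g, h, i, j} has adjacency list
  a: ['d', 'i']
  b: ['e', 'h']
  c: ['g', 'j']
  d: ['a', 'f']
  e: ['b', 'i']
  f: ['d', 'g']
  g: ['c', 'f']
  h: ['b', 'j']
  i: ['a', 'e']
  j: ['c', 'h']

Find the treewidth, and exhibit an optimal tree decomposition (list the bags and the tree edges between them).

Treewidth 2.
Bags: B1 = {b, e, i}  B2 = {a, b, i}  B3 = {a, b, d}  B4 = {b, d, f}  B5 = {b, f, g}  B6 = {b, c, g}  B7 = {b, c, j}  B8 = {b, h, j}
Tree: B1–B2, B2–B3, B3–B4, B4–B5, B5–B6, B6–B7, B7–B8

Each bag holds 3 vertices, so the decomposition has width 2, which upper-bounds the treewidth. Since b–e–i–a–d–f–g–c–j–h–b is a cycle in G, G is not acyclic. Forests are exactly the graphs of treewidth ≤ 1, so tw(G) ≥ 2. Hence tw(G) = 2 exactly.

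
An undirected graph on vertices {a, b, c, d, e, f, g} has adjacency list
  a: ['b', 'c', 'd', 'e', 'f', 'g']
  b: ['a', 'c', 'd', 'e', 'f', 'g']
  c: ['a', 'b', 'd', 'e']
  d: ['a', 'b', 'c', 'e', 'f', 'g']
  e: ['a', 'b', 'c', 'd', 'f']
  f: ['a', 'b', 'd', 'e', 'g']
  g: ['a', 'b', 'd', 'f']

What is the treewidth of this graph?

A width-4 tree decomposition is:
Bags: B1 = {a, b, d, f, g}  B2 = {a, b, d, e, f}  B3 = {a, b, c, d, e}
Tree: B1–B2, B2–B3
The largest bag has 5 vertices, giving width 4; this decomposition certifies tw(G) ≤ 4. Conversely, {a, b, d, f, g} is a clique of size 5, and the vertices of any clique must share a bag in every tree decomposition; so some bag has ≥ 5 vertices and tw(G) ≥ 4. Hence tw(G) = 4 exactly.

4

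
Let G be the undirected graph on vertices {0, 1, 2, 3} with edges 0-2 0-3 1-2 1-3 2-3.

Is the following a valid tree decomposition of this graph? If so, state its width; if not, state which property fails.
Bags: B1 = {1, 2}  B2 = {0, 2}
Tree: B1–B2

No — vertex 3 appears in no bag.

A tree decomposition must satisfy three properties: every vertex lies in some bag; for every edge, both endpoints lie together in some bag; and for every vertex, the bags containing it form a connected subtree. Here vertex 3 appears in no bag, so the decomposition is invalid.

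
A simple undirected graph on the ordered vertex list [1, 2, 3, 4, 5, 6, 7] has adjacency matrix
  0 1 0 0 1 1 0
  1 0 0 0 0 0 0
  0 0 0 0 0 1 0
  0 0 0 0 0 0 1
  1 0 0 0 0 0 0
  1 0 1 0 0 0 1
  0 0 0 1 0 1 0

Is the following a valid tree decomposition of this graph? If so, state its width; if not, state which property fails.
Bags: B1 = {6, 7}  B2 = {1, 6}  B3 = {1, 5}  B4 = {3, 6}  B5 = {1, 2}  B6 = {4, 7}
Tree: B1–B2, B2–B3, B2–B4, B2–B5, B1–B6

Every vertex of G appears in some bag (union = {1, 2, 3, 4, 5, 6, 7}); every edge is covered by a bag; and for each vertex v the set of bags containing v is connected in the bag tree. The decomposition is therefore valid. The largest bag has 2 vertices, so the width is 1.

Yes; width 1.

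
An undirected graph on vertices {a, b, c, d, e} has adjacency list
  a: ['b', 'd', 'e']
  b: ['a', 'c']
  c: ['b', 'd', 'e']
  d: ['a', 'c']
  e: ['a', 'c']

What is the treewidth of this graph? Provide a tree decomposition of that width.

Every bag has size at most 3, so the width is 3 − 1 = 2 and tw(G) ≤ 2. Since c–d–a–e–c is a cycle in G, G is not acyclic. Forests are exactly the graphs of treewidth ≤ 1, so tw(G) ≥ 2. Combining the bounds, tw(G) = 2.

Treewidth 2.
One such decomposition:
Bags: B1 = {a, c, d}  B2 = {a, c, e}  B3 = {a, b, c}
Tree: B1–B2, B2–B3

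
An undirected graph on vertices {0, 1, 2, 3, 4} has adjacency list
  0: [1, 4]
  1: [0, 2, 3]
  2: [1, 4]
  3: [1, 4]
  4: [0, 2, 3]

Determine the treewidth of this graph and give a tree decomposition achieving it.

Each bag holds 3 vertices, so the decomposition has width 2, which upper-bounds the treewidth. The edges 4–2–1–3–4 form a cycle, so G is not a tree and its treewidth is at least 2. Combining the bounds, tw(G) = 2.

Treewidth 2.
One such decomposition:
Bags: B1 = {1, 2, 4}  B2 = {1, 3, 4}  B3 = {0, 1, 4}
Tree: B1–B2, B2–B3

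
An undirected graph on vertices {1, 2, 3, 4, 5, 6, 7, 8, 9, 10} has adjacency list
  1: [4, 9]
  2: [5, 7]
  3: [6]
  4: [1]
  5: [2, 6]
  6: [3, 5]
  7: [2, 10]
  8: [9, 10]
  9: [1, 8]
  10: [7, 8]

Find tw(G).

1

A width-1 tree decomposition is:
Bags: B1 = {3, 6}  B2 = {5, 6}  B3 = {2, 5}  B4 = {2, 7}  B5 = {7, 10}  B6 = {8, 10}  B7 = {8, 9}  B8 = {1, 9}  B9 = {1, 4}
Tree: B1–B2, B2–B3, B3–B4, B4–B5, B5–B6, B6–B7, B7–B8, B8–B9
Each bag holds 2 vertices, so the decomposition has width 1, which upper-bounds the treewidth. Since G has at least one edge (e.g. 3–6), it is not an edgeless graph, so tw(G) ≥ 1. Combining the bounds, tw(G) = 1.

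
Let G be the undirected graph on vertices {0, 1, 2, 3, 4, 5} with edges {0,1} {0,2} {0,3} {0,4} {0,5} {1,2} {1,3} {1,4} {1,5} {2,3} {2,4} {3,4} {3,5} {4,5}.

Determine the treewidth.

A width-4 tree decomposition is:
Bags: B1 = {0, 1, 3, 4, 5}  B2 = {0, 1, 2, 3, 4}
Tree: B1–B2
Each bag holds 5 vertices, so the decomposition has width 4, which upper-bounds the treewidth. On the other hand G contains the 5-clique {0, 1, 2, 3, 4}. A clique must lie in a single bag of any decomposition, so no decomposition can have width below 4. The upper and lower bounds meet at 4, so that is the treewidth.

4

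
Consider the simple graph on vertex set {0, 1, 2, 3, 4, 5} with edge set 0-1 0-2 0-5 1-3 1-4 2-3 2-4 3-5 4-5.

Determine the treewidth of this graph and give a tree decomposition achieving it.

Every bag has size at most 4, so the width is 4 − 1 = 3 and tw(G) ≤ 3. For the lower bound: the 4 vertex sets {0,5}, {1,4}, {3}, {2} are disjoint, each induces a connected subgraph, and every pair is joined by at least one edge of G. Contracting each set to a single vertex therefore yields K_{4} as a minor, and since treewidth is minor-monotone, tw(G) ≥ tw(K_{4}) = 3. The upper and lower bounds meet at 3, so that is the treewidth.

Treewidth 3.
Bags: B1 = {0, 3, 4, 5}  B2 = {0, 1, 3, 4}  B3 = {0, 2, 3, 4}
Tree: B1–B2, B2–B3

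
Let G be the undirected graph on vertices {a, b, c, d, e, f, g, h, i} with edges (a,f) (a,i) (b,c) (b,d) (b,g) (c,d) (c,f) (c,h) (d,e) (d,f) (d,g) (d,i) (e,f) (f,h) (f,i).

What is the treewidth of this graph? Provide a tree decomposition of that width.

Every bag has size at most 3, so the width is 3 − 1 = 2 and tw(G) ≤ 2. Conversely, {b, d, g} is a clique of size 3, and the vertices of any clique must share a bag in every tree decomposition; so some bag has ≥ 3 vertices and tw(G) ≥ 2. Combining the bounds, tw(G) = 2.

Treewidth 2.
One such decomposition:
Bags: B1 = {c, d, f}  B2 = {b, c, d}  B3 = {b, d, g}  B4 = {d, e, f}  B5 = {d, f, i}  B6 = {c, f, h}  B7 = {a, f, i}
Tree: B1–B2, B2–B3, B1–B4, B1–B5, B1–B6, B5–B7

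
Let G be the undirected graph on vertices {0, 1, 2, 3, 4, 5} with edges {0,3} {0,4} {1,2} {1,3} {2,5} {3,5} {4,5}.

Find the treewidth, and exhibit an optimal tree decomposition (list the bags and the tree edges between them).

Each bag holds 3 vertices, so the decomposition has width 2, which upper-bounds the treewidth. The edges 2–1–3–5–2 form a cycle, so G is not a tree and its treewidth is at least 2. Combining the bounds, tw(G) = 2.

Treewidth 2.
One optimal decomposition is:
Bags: B1 = {1, 2, 5}  B2 = {1, 3, 5}  B3 = {3, 4, 5}  B4 = {0, 3, 4}
Tree: B1–B2, B2–B3, B3–B4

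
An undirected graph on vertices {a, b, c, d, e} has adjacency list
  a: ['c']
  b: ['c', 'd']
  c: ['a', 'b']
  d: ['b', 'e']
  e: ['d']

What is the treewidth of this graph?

A width-1 tree decomposition is:
Bags: B1 = {d, e}  B2 = {b, d}  B3 = {b, c}  B4 = {a, c}
Tree: B1–B2, B2–B3, B3–B4
Every bag has size at most 2, so the width is 2 − 1 = 1 and tw(G) ≤ 1. Any graph with an edge has treewidth ≥ 1, and G has the edge e–d. The upper and lower bounds meet at 1, so that is the treewidth.

1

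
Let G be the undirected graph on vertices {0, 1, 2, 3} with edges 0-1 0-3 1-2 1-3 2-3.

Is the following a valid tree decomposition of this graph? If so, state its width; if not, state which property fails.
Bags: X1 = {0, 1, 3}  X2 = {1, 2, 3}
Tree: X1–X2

Yes; width 2.

Every vertex of G appears in some bag (union = {0, 1, 2, 3}); every edge is covered by a bag; and for each vertex v the set of bags containing v is connected in the bag tree. The decomposition is therefore valid. The largest bag has 3 vertices, so the width is 2.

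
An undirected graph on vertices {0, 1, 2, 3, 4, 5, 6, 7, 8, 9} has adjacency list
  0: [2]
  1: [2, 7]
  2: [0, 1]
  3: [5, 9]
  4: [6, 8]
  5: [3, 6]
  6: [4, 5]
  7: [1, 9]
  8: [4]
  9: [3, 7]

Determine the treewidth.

A width-1 tree decomposition is:
Bags: B1 = {0, 2}  B2 = {1, 2}  B3 = {1, 7}  B4 = {7, 9}  B5 = {3, 9}  B6 = {3, 5}  B7 = {5, 6}  B8 = {4, 6}  B9 = {4, 8}
Tree: B1–B2, B2–B3, B3–B4, B4–B5, B5–B6, B6–B7, B7–B8, B8–B9
Each bag holds 2 vertices, so the decomposition has width 1, which upper-bounds the treewidth. Since G has at least one edge (e.g. 0–2), it is not an edgeless graph, so tw(G) ≥ 1. The upper and lower bounds meet at 1, so that is the treewidth.

1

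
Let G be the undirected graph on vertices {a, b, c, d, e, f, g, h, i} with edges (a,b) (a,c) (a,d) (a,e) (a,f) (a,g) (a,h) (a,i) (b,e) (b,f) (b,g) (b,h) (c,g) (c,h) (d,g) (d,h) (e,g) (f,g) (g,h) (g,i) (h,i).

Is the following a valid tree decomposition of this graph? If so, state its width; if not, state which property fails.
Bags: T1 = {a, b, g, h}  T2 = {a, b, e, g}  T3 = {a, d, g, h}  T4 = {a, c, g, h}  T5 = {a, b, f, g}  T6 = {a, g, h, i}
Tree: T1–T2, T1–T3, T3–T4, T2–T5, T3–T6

Every vertex of G appears in some bag (union = {a, b, c, d, e, f, g, h, i}); every edge is covered by a bag; and for each vertex v the set of bags containing v is connected in the bag tree. The decomposition is therefore valid. The largest bag has 4 vertices, so the width is 3.

Yes; width 3.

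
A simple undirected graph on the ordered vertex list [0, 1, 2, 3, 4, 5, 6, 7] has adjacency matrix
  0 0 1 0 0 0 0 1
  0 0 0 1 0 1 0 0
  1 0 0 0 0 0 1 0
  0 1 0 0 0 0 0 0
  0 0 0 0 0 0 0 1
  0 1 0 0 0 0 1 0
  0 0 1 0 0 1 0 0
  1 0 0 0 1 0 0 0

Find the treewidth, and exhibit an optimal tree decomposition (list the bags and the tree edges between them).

Every bag has size at most 2, so the width is 2 − 1 = 1 and tw(G) ≤ 1. G has an edge, so its treewidth is at least 1. The upper and lower bounds meet at 1, so that is the treewidth.

Treewidth 1.
One such decomposition:
Bags: B1 = {4, 7}  B2 = {0, 7}  B3 = {0, 2}  B4 = {2, 6}  B5 = {5, 6}  B6 = {1, 5}  B7 = {1, 3}
Tree: B1–B2, B2–B3, B3–B4, B4–B5, B5–B6, B6–B7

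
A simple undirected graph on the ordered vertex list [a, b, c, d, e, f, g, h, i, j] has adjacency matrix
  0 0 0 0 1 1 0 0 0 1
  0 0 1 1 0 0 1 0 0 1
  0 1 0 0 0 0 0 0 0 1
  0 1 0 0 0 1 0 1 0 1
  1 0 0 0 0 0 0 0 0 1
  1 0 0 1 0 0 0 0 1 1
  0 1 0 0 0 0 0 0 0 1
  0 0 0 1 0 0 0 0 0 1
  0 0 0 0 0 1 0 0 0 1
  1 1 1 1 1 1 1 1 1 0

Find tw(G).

2

A width-2 tree decomposition is:
Bags: B1 = {d, f, j}  B2 = {a, f, j}  B3 = {b, d, j}  B4 = {b, c, j}  B5 = {a, e, j}  B6 = {d, h, j}  B7 = {f, i, j}  B8 = {b, g, j}
Tree: B1–B2, B1–B3, B3–B4, B2–B5, B3–B6, B1–B7, B4–B8
The largest bag has 3 vertices, giving width 2; this decomposition certifies tw(G) ≤ 2. On the other hand G contains the 3-clique {d, h, j}. A clique must lie in a single bag of any decomposition, so no decomposition can have width below 2. The upper and lower bounds meet at 2, so that is the treewidth.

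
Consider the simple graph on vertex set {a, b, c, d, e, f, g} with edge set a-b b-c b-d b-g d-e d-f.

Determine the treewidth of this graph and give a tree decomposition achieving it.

Treewidth 1.
Bags: B1 = {b, d}  B2 = {a, b}  B3 = {d, f}  B4 = {b, g}  B5 = {b, c}  B6 = {d, e}
Tree: B1–B2, B1–B3, B2–B4, B2–B5, B1–B6

The largest bag has 2 vertices, giving width 1; this decomposition certifies tw(G) ≤ 1. G has an edge, so its treewidth is at least 1. Combining the bounds, tw(G) = 1.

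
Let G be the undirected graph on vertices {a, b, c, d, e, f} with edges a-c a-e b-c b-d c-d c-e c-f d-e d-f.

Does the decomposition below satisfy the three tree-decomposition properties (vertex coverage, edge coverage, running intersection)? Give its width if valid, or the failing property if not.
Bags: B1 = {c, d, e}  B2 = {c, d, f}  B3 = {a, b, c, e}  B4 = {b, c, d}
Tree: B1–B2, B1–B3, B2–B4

A tree decomposition must satisfy three properties: every vertex lies in some bag; for every edge, both endpoints lie together in some bag; and for every vertex, the bags containing it form a connected subtree. Here bags containing vertex b are not connected in the tree, so the decomposition is invalid.

No — bags containing vertex b are not connected in the tree.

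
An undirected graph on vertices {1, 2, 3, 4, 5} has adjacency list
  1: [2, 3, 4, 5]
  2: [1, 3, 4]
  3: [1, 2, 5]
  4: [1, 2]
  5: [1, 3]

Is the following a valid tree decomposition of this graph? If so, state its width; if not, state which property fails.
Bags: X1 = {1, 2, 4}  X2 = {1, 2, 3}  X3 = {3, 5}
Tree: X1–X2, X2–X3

A tree decomposition must satisfy three properties: every vertex lies in some bag; for every edge, both endpoints lie together in some bag; and for every vertex, the bags containing it form a connected subtree. Here edge (1,5) lies in no bag, so the decomposition is invalid.

No — edge (1,5) lies in no bag.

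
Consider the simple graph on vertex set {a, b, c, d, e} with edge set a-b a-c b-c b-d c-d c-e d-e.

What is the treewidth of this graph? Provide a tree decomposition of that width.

Each bag holds 3 vertices, so the decomposition has width 2, which upper-bounds the treewidth. On the other hand G contains the 3-clique {c, d, e}. A clique must lie in a single bag of any decomposition, so no decomposition can have width below 2. Hence tw(G) = 2 exactly.

Treewidth 2.
Bags: B1 = {c, d, e}  B2 = {b, c, d}  B3 = {a, b, c}
Tree: B1–B2, B2–B3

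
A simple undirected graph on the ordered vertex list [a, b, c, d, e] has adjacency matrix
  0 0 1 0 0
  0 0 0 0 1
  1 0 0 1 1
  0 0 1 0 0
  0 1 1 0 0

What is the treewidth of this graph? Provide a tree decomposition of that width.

Treewidth 1.
One optimal decomposition is:
Bags: B1 = {c, d}  B2 = {a, c}  B3 = {c, e}  B4 = {b, e}
Tree: B1–B2, B2–B3, B3–B4

Every bag has size at most 2, so the width is 2 − 1 = 1 and tw(G) ≤ 1. Any graph with an edge has treewidth ≥ 1, and G has the edge d–c. The upper and lower bounds meet at 1, so that is the treewidth.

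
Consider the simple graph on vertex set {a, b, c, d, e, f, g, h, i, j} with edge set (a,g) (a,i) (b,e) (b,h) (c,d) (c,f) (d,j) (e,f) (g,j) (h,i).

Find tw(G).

A width-2 tree decomposition is:
Bags: B1 = {b, e, f}  B2 = {b, f, h}  B3 = {f, h, i}  B4 = {a, f, i}  B5 = {a, f, g}  B6 = {f, g, j}  B7 = {d, f, j}  B8 = {c, d, f}
Tree: B1–B2, B2–B3, B3–B4, B4–B5, B5–B6, B6–B7, B7–B8
Each bag holds 3 vertices, so the decomposition has width 2, which upper-bounds the treewidth. For the lower bound, G contains the cycle f–e–b–h–i–a–g–j–d–c–f, so G is not a forest; only forests have treewidth ≤ 1, hence tw(G) ≥ 2. Therefore the treewidth is 2.

2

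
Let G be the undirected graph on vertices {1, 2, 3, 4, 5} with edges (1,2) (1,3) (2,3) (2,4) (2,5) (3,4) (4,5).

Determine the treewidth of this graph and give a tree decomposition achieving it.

Every bag has size at most 3, so the width is 3 − 1 = 2 and tw(G) ≤ 2. For the lower bound, the 3 vertices {1, 2, 3} are pairwise adjacent, and any tree decomposition puts a clique entirely inside one bag — forcing width ≥ 2. Therefore the treewidth is 2.

Treewidth 2.
One such decomposition:
Bags: B1 = {2, 3, 4}  B2 = {2, 4, 5}  B3 = {1, 2, 3}
Tree: B1–B2, B1–B3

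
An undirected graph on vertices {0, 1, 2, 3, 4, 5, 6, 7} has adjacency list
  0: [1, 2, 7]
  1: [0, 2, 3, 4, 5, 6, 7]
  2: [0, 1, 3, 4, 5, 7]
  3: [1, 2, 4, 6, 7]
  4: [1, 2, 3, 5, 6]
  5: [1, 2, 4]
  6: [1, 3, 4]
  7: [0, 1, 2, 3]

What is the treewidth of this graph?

A width-3 tree decomposition is:
Bags: B1 = {1, 3, 4, 6}  B2 = {1, 2, 3, 4}  B3 = {1, 2, 3, 7}  B4 = {0, 1, 2, 7}  B5 = {1, 2, 4, 5}
Tree: B1–B2, B2–B3, B3–B4, B2–B5
Each bag holds 4 vertices, so the decomposition has width 3, which upper-bounds the treewidth. On the other hand G contains the 4-clique {0, 1, 2, 7}. A clique must lie in a single bag of any decomposition, so no decomposition can have width below 3. The upper and lower bounds meet at 3, so that is the treewidth.

3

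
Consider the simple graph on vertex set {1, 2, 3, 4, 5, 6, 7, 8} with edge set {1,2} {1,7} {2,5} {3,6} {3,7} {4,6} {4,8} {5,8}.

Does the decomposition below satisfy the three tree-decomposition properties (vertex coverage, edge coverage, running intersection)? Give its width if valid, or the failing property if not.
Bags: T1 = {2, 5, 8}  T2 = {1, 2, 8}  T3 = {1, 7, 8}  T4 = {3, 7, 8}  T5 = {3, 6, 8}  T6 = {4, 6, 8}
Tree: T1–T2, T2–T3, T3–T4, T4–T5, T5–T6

Every vertex of G appears in some bag (union = {1, 2, 3, 4, 5, 6, 7, 8}); every edge is covered by a bag; and for each vertex v the set of bags containing v is connected in the bag tree. The decomposition is therefore valid. The largest bag has 3 vertices, so the width is 2.

Yes; width 2.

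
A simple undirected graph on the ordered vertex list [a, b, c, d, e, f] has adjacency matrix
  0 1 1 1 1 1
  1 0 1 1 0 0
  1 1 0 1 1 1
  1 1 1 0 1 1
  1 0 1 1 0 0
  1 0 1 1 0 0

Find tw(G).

A width-3 tree decomposition is:
Bags: B1 = {a, b, c, d}  B2 = {a, c, d, e}  B3 = {a, c, d, f}
Tree: B1–B2, B1–B3
Every bag has size at most 4, so the width is 4 − 1 = 3 and tw(G) ≤ 3. For the lower bound, the 4 vertices {a, c, d, e} are pairwise adjacent, and any tree decomposition puts a clique entirely inside one bag — forcing width ≥ 3. Hence tw(G) = 3 exactly.

3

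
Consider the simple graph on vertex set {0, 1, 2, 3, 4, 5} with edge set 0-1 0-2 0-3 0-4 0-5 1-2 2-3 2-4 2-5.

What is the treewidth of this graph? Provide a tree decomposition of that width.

The largest bag has 3 vertices, giving width 2; this decomposition certifies tw(G) ≤ 2. For the lower bound, the 3 vertices {0, 1, 2} are pairwise adjacent, and any tree decomposition puts a clique entirely inside one bag — forcing width ≥ 2. The upper and lower bounds meet at 2, so that is the treewidth.

Treewidth 2.
Bags: B1 = {0, 2, 3}  B2 = {0, 2, 5}  B3 = {0, 2, 4}  B4 = {0, 1, 2}
Tree: B1–B2, B2–B3, B2–B4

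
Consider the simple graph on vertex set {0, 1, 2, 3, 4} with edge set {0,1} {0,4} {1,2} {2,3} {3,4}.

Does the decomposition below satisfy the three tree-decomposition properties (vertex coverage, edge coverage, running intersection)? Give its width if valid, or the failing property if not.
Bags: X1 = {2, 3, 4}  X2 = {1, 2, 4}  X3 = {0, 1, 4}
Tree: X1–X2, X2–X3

Yes; width 2.

Every vertex of G appears in some bag (union = {0, 1, 2, 3, 4}); every edge is covered by a bag; and for each vertex v the set of bags containing v is connected in the bag tree. The decomposition is therefore valid. The largest bag has 3 vertices, so the width is 2.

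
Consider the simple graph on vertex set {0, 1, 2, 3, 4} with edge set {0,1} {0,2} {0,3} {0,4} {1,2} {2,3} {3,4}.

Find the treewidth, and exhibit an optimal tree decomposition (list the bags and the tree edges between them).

Each bag holds 3 vertices, so the decomposition has width 2, which upper-bounds the treewidth. Conversely, {0, 1, 2} is a clique of size 3, and the vertices of any clique must share a bag in every tree decomposition; so some bag has ≥ 3 vertices and tw(G) ≥ 2. Combining the bounds, tw(G) = 2.

Treewidth 2.
One optimal decomposition is:
Bags: B1 = {0, 2, 3}  B2 = {0, 3, 4}  B3 = {0, 1, 2}
Tree: B1–B2, B1–B3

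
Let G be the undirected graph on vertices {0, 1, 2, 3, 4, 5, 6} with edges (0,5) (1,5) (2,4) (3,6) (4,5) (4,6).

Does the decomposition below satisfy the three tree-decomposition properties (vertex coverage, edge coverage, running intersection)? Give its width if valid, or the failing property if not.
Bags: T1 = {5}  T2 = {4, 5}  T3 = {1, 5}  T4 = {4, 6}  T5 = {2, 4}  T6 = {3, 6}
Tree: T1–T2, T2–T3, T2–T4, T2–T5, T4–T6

A tree decomposition must satisfy three properties: every vertex lies in some bag; for every edge, both endpoints lie together in some bag; and for every vertex, the bags containing it form a connected subtree. Here vertex 0 appears in no bag, so the decomposition is invalid.

No — vertex 0 appears in no bag.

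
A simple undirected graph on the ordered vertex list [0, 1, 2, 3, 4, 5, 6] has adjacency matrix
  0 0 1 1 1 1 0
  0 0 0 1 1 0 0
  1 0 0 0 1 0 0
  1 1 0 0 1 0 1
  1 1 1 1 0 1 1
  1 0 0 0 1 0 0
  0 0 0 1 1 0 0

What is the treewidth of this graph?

A width-2 tree decomposition is:
Bags: B1 = {3, 4, 6}  B2 = {0, 3, 4}  B3 = {0, 2, 4}  B4 = {0, 4, 5}  B5 = {1, 3, 4}
Tree: B1–B2, B2–B3, B2–B4, B2–B5
Every bag has size at most 3, so the width is 3 − 1 = 2 and tw(G) ≤ 2. On the other hand G contains the 3-clique {0, 2, 4}. A clique must lie in a single bag of any decomposition, so no decomposition can have width below 2. Combining the bounds, tw(G) = 2.

2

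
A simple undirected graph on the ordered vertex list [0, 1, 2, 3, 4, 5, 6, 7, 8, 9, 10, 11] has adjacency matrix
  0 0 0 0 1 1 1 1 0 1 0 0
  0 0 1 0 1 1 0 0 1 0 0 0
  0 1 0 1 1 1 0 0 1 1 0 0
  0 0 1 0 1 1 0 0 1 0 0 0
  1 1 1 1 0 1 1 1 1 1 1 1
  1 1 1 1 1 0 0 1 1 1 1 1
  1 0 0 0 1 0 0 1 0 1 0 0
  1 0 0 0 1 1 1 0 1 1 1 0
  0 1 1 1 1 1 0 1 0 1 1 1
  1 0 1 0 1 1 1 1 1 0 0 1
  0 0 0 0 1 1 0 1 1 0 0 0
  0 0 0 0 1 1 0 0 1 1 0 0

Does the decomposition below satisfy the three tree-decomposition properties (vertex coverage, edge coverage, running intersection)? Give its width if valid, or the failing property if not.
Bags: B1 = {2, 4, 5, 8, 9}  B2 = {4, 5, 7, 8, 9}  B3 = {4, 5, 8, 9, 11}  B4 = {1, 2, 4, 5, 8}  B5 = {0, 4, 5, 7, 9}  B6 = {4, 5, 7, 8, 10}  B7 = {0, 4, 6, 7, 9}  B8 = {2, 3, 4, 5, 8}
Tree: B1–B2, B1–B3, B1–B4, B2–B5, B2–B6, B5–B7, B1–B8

Every vertex of G appears in some bag (union = {0, 1, 2, 3, 4, 5, 6, 7, 8, 9, 10, 11}); every edge is covered by a bag; and for each vertex v the set of bags containing v is connected in the bag tree. The decomposition is therefore valid. The largest bag has 5 vertices, so the width is 4.

Yes; width 4.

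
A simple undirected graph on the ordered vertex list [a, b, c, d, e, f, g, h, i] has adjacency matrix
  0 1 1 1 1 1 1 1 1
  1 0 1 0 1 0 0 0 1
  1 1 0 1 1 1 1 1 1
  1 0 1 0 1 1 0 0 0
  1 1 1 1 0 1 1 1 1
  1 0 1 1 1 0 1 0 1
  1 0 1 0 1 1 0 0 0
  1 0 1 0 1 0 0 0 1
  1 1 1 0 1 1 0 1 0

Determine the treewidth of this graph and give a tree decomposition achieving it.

The largest bag has 5 vertices, giving width 4; this decomposition certifies tw(G) ≤ 4. Conversely, {a, c, e, h, i} is a clique of size 5, and the vertices of any clique must share a bag in every tree decomposition; so some bag has ≥ 5 vertices and tw(G) ≥ 4. The upper and lower bounds meet at 4, so that is the treewidth.

Treewidth 4.
One such decomposition:
Bags: B1 = {a, c, e, f, i}  B2 = {a, c, e, h, i}  B3 = {a, b, c, e, i}  B4 = {a, c, d, e, f}  B5 = {a, c, e, f, g}
Tree: B1–B2, B2–B3, B1–B4, B1–B5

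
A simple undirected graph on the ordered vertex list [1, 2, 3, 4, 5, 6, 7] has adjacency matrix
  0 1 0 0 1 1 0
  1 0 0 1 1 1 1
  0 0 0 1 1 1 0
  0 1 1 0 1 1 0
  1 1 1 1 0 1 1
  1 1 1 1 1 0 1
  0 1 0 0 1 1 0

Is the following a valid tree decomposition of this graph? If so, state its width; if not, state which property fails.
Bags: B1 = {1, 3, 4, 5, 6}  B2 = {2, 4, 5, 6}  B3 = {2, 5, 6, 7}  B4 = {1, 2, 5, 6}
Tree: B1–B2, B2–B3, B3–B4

A tree decomposition must satisfy three properties: every vertex lies in some bag; for every edge, both endpoints lie together in some bag; and for every vertex, the bags containing it form a connected subtree. Here bags containing vertex 1 are not connected in the tree, so the decomposition is invalid.

No — bags containing vertex 1 are not connected in the tree.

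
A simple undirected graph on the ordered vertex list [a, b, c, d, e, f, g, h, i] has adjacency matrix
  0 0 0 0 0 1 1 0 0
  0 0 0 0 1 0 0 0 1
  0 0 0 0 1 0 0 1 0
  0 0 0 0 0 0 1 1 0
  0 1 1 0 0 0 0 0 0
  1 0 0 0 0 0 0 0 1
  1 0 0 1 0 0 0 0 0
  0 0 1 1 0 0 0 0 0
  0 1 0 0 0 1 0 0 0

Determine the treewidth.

2

A width-2 tree decomposition is:
Bags: B1 = {c, e, h}  B2 = {d, e, h}  B3 = {d, e, g}  B4 = {a, e, g}  B5 = {a, e, f}  B6 = {e, f, i}  B7 = {b, e, i}
Tree: B1–B2, B2–B3, B3–B4, B4–B5, B5–B6, B6–B7
The largest bag has 3 vertices, giving width 2; this decomposition certifies tw(G) ≤ 2. Since e–c–h–d–g–a–f–i–b–e is a cycle in G, G is not acyclic. Forests are exactly the graphs of treewidth ≤ 1, so tw(G) ≥ 2. Therefore the treewidth is 2.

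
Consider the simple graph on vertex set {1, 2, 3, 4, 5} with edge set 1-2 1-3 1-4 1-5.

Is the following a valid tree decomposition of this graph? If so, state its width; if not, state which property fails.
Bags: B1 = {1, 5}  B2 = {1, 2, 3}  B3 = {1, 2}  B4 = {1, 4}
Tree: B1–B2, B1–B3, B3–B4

A tree decomposition must satisfy three properties: every vertex lies in some bag; for every edge, both endpoints lie together in some bag; and for every vertex, the bags containing it form a connected subtree. Here bags containing vertex 2 are not connected in the tree, so the decomposition is invalid.

No — bags containing vertex 2 are not connected in the tree.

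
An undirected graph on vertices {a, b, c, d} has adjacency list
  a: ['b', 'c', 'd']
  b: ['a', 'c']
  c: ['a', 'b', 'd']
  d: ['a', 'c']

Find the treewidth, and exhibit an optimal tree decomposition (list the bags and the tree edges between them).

Each bag holds 3 vertices, so the decomposition has width 2, which upper-bounds the treewidth. On the other hand G contains the 3-clique {a, c, d}. A clique must lie in a single bag of any decomposition, so no decomposition can have width below 2. Therefore the treewidth is 2.

Treewidth 2.
Bags: B1 = {a, c, d}  B2 = {a, b, c}
Tree: B1–B2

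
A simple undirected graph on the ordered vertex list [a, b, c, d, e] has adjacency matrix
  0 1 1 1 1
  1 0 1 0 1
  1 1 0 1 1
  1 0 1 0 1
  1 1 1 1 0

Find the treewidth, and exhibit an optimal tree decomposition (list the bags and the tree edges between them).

The largest bag has 4 vertices, giving width 3; this decomposition certifies tw(G) ≤ 3. On the other hand G contains the 4-clique {a, c, d, e}. A clique must lie in a single bag of any decomposition, so no decomposition can have width below 3. Combining the bounds, tw(G) = 3.

Treewidth 3.
One optimal decomposition is:
Bags: B1 = {a, b, c, e}  B2 = {a, c, d, e}
Tree: B1–B2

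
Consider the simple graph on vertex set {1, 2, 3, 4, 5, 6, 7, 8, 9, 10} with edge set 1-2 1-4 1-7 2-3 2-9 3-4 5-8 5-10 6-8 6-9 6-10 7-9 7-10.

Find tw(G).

A width-2 tree decomposition is:
Bags: B1 = {1, 3, 4}  B2 = {1, 2, 3}  B3 = {1, 2, 7}  B4 = {2, 7, 9}  B5 = {7, 9, 10}  B6 = {6, 9, 10}  B7 = {5, 6, 10}  B8 = {5, 6, 8}
Tree: B1–B2, B2–B3, B3–B4, B4–B5, B5–B6, B6–B7, B7–B8
Each bag holds 3 vertices, so the decomposition has width 2, which upper-bounds the treewidth. Since 4–3–2–1–4 is a cycle in G, G is not acyclic. Forests are exactly the graphs of treewidth ≤ 1, so tw(G) ≥ 2. Therefore the treewidth is 2.

2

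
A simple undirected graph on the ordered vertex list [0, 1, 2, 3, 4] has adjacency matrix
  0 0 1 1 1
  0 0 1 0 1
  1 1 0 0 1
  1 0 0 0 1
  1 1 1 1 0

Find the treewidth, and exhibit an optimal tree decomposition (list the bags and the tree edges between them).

Each bag holds 3 vertices, so the decomposition has width 2, which upper-bounds the treewidth. Conversely, {0, 2, 4} is a clique of size 3, and the vertices of any clique must share a bag in every tree decomposition; so some bag has ≥ 3 vertices and tw(G) ≥ 2. Therefore the treewidth is 2.

Treewidth 2.
One optimal decomposition is:
Bags: B1 = {0, 2, 4}  B2 = {0, 3, 4}  B3 = {1, 2, 4}
Tree: B1–B2, B1–B3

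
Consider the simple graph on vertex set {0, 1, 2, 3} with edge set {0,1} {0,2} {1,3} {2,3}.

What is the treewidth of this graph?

A width-2 tree decomposition is:
Bags: B1 = {0, 1, 2}  B2 = {1, 2, 3}
Tree: B1–B2
The largest bag has 3 vertices, giving width 2; this decomposition certifies tw(G) ≤ 2. Since 1–0–2–3–1 is a cycle in G, G is not acyclic. Forests are exactly the graphs of treewidth ≤ 1, so tw(G) ≥ 2. Therefore the treewidth is 2.

2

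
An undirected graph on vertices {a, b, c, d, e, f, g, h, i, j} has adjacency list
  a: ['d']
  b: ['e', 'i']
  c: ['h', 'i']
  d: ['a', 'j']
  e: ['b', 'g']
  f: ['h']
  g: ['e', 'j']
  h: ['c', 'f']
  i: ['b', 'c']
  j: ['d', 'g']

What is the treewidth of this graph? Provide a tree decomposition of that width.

Treewidth 1.
Bags: B1 = {f, h}  B2 = {c, h}  B3 = {c, i}  B4 = {b, i}  B5 = {b, e}  B6 = {e, g}  B7 = {g, j}  B8 = {d, j}  B9 = {a, d}
Tree: B1–B2, B2–B3, B3–B4, B4–B5, B5–B6, B6–B7, B7–B8, B8–B9

The largest bag has 2 vertices, giving width 1; this decomposition certifies tw(G) ≤ 1. Any graph with an edge has treewidth ≥ 1, and G has the edge f–h. Therefore the treewidth is 1.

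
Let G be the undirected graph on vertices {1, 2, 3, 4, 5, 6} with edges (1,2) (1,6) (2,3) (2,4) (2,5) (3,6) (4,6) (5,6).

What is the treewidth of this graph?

2

A width-2 tree decomposition is:
Bags: B1 = {1, 2, 6}  B2 = {2, 4, 6}  B3 = {2, 5, 6}  B4 = {2, 3, 6}
Tree: B1–B2, B2–B3, B3–B4
Every bag has size at most 3, so the width is 3 − 1 = 2 and tw(G) ≤ 2. The edges 1–2–4–6–1 form a cycle, so G is not a tree and its treewidth is at least 2. Therefore the treewidth is 2.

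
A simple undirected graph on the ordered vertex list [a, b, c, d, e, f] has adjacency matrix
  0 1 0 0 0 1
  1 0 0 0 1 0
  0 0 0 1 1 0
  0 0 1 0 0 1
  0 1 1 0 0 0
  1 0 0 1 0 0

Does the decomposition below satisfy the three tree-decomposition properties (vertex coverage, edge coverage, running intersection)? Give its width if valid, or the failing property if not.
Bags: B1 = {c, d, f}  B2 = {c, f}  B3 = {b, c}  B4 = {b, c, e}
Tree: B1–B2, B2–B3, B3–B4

A tree decomposition must satisfy three properties: every vertex lies in some bag; for every edge, both endpoints lie together in some bag; and for every vertex, the bags containing it form a connected subtree. Here vertex a appears in no bag, so the decomposition is invalid.

No — vertex a appears in no bag.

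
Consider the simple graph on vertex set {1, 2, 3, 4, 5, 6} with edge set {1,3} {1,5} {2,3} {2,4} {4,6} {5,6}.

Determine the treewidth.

2

A width-2 tree decomposition is:
Bags: B1 = {4, 5, 6}  B2 = {1, 4, 5}  B3 = {1, 3, 4}  B4 = {2, 3, 4}
Tree: B1–B2, B2–B3, B3–B4
Each bag holds 3 vertices, so the decomposition has width 2, which upper-bounds the treewidth. For the lower bound, G contains the cycle 4–6–5–1–3–2–4, so G is not a forest; only forests have treewidth ≤ 1, hence tw(G) ≥ 2. The upper and lower bounds meet at 2, so that is the treewidth.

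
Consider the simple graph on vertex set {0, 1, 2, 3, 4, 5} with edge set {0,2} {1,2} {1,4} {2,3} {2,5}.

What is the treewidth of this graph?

1

A width-1 tree decomposition is:
Bags: B1 = {1, 2}  B2 = {2, 5}  B3 = {2, 3}  B4 = {0, 2}  B5 = {1, 4}
Tree: B1–B2, B1–B3, B2–B4, B1–B5
The largest bag has 2 vertices, giving width 1; this decomposition certifies tw(G) ≤ 1. G has an edge, so its treewidth is at least 1. The upper and lower bounds meet at 1, so that is the treewidth.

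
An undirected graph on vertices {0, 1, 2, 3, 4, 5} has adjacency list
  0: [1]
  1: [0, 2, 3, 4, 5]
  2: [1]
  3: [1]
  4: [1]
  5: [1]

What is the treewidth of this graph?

1

A width-1 tree decomposition is:
Bags: B1 = {1, 3}  B2 = {1, 5}  B3 = {1, 2}  B4 = {0, 1}  B5 = {1, 4}
Tree: B1–B2, B2–B3, B3–B4, B1–B5
Every bag has size at most 2, so the width is 2 − 1 = 1 and tw(G) ≤ 1. Any graph with an edge has treewidth ≥ 1, and G has the edge 1–3. Therefore the treewidth is 1.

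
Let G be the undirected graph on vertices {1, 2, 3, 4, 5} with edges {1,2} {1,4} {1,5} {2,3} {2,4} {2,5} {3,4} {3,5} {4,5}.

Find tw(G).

3

A width-3 tree decomposition is:
Bags: B1 = {1, 2, 4, 5}  B2 = {2, 3, 4, 5}
Tree: B1–B2
Each bag holds 4 vertices, so the decomposition has width 3, which upper-bounds the treewidth. For the lower bound, the 4 vertices {1, 2, 4, 5} are pairwise adjacent, and any tree decomposition puts a clique entirely inside one bag — forcing width ≥ 3. The upper and lower bounds meet at 3, so that is the treewidth.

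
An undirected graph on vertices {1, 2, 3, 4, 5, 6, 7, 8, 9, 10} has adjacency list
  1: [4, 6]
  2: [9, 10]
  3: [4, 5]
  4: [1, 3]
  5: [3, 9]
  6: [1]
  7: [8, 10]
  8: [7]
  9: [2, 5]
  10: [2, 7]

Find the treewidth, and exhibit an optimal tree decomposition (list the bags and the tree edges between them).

Treewidth 1.
Bags: B1 = {1, 6}  B2 = {1, 4}  B3 = {3, 4}  B4 = {3, 5}  B5 = {5, 9}  B6 = {2, 9}  B7 = {2, 10}  B8 = {7, 10}  B9 = {7, 8}
Tree: B1–B2, B2–B3, B3–B4, B4–B5, B5–B6, B6–B7, B7–B8, B8–B9

The largest bag has 2 vertices, giving width 1; this decomposition certifies tw(G) ≤ 1. Since G has at least one edge (e.g. 6–1), it is not an edgeless graph, so tw(G) ≥ 1. The upper and lower bounds meet at 1, so that is the treewidth.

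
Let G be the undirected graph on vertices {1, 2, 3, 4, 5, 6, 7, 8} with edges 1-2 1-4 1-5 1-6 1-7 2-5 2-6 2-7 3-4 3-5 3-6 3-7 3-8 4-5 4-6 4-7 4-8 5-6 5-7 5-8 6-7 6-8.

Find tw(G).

4

A width-4 tree decomposition is:
Bags: B1 = {3, 4, 5, 6, 8}  B2 = {3, 4, 5, 6, 7}  B3 = {1, 4, 5, 6, 7}  B4 = {1, 2, 5, 6, 7}
Tree: B1–B2, B2–B3, B3–B4
Each bag holds 5 vertices, so the decomposition has width 4, which upper-bounds the treewidth. On the other hand G contains the 5-clique {1, 2, 5, 6, 7}. A clique must lie in a single bag of any decomposition, so no decomposition can have width below 4. Combining the bounds, tw(G) = 4.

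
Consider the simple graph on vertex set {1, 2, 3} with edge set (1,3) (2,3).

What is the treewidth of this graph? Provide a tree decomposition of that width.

Treewidth 1.
One optimal decomposition is:
Bags: B1 = {1, 3}  B2 = {2, 3}
Tree: B1–B2

The largest bag has 2 vertices, giving width 1; this decomposition certifies tw(G) ≤ 1. G has an edge, so its treewidth is at least 1. Hence tw(G) = 1 exactly.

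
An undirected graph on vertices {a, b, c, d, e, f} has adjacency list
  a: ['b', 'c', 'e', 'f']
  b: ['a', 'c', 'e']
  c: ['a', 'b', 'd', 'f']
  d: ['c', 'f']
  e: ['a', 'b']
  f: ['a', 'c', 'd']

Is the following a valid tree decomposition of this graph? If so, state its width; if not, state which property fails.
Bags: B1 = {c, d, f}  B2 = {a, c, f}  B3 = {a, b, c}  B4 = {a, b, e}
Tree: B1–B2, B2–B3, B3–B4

Yes; width 2.

Vertex coverage: the bags together contain {a, b, c, d, e, f}, the full vertex set. Edge coverage: each edge of G has both endpoints in at least one bag. Running intersection: for every vertex, the bags containing it form a connected subtree. All three properties hold, so this is a valid tree decomposition of width max|bag| − 1 = 2, and hence tw(G) ≤ 2.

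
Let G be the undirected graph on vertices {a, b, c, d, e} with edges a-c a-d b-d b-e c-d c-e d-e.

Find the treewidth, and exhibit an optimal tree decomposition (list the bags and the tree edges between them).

Every bag has size at most 3, so the width is 3 − 1 = 2 and tw(G) ≤ 2. For the lower bound, the 3 vertices {c, d, e} are pairwise adjacent, and any tree decomposition puts a clique entirely inside one bag — forcing width ≥ 2. Combining the bounds, tw(G) = 2.

Treewidth 2.
One optimal decomposition is:
Bags: B1 = {c, d, e}  B2 = {b, d, e}  B3 = {a, c, d}
Tree: B1–B2, B1–B3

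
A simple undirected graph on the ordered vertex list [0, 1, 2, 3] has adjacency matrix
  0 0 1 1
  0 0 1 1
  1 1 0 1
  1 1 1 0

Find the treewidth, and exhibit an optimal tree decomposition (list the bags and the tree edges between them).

Treewidth 2.
One optimal decomposition is:
Bags: B1 = {1, 2, 3}  B2 = {0, 2, 3}
Tree: B1–B2

Each bag holds 3 vertices, so the decomposition has width 2, which upper-bounds the treewidth. On the other hand G contains the 3-clique {0, 2, 3}. A clique must lie in a single bag of any decomposition, so no decomposition can have width below 2. Hence tw(G) = 2 exactly.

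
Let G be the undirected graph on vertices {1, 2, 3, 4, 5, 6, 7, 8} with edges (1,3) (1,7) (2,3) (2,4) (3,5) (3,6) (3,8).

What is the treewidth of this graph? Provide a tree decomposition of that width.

Treewidth 1.
One optimal decomposition is:
Bags: B1 = {1, 3}  B2 = {2, 3}  B3 = {1, 7}  B4 = {3, 8}  B5 = {3, 6}  B6 = {2, 4}  B7 = {3, 5}
Tree: B1–B2, B1–B3, B2–B4, B4–B5, B2–B6, B4–B7

The largest bag has 2 vertices, giving width 1; this decomposition certifies tw(G) ≤ 1. G has an edge, so its treewidth is at least 1. Combining the bounds, tw(G) = 1.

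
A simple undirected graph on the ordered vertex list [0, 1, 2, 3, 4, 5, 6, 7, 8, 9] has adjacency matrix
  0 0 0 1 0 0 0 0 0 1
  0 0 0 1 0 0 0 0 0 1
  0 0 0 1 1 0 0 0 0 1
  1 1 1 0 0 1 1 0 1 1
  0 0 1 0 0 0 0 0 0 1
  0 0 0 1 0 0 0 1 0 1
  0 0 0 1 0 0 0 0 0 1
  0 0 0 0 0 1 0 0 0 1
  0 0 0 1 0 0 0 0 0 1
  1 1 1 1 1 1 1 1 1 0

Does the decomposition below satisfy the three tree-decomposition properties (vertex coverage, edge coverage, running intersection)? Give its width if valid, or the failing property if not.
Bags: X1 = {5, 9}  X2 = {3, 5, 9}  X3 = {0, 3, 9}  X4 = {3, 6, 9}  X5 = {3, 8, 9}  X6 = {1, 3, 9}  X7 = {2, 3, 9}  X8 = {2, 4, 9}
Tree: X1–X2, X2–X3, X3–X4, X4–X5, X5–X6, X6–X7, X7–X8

No — vertex 7 appears in no bag.

A tree decomposition must satisfy three properties: every vertex lies in some bag; for every edge, both endpoints lie together in some bag; and for every vertex, the bags containing it form a connected subtree. Here vertex 7 appears in no bag, so the decomposition is invalid.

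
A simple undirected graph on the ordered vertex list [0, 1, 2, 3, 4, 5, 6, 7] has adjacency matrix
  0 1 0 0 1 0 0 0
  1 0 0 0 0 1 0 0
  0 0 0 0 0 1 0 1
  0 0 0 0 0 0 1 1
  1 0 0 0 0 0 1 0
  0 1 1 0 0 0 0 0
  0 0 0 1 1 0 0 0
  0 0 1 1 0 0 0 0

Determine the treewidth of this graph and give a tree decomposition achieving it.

Treewidth 2.
One such decomposition:
Bags: B1 = {2, 3, 7}  B2 = {2, 3, 5}  B3 = {1, 3, 5}  B4 = {0, 1, 3}  B5 = {0, 3, 4}  B6 = {3, 4, 6}
Tree: B1–B2, B2–B3, B3–B4, B4–B5, B5–B6

The largest bag has 3 vertices, giving width 2; this decomposition certifies tw(G) ≤ 2. For the lower bound, G contains the cycle 3–7–2–5–1–0–4–6–3, so G is not a forest; only forests have treewidth ≤ 1, hence tw(G) ≥ 2. The upper and lower bounds meet at 2, so that is the treewidth.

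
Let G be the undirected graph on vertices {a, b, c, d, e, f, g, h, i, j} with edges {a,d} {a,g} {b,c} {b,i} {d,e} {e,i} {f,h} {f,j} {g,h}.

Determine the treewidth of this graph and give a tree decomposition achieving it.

Treewidth 1.
One such decomposition:
Bags: B1 = {b, c}  B2 = {b, i}  B3 = {e, i}  B4 = {d, e}  B5 = {a, d}  B6 = {a, g}  B7 = {g, h}  B8 = {f, h}  B9 = {f, j}
Tree: B1–B2, B2–B3, B3–B4, B4–B5, B5–B6, B6–B7, B7–B8, B8–B9

The largest bag has 2 vertices, giving width 1; this decomposition certifies tw(G) ≤ 1. G has an edge, so its treewidth is at least 1. The upper and lower bounds meet at 1, so that is the treewidth.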